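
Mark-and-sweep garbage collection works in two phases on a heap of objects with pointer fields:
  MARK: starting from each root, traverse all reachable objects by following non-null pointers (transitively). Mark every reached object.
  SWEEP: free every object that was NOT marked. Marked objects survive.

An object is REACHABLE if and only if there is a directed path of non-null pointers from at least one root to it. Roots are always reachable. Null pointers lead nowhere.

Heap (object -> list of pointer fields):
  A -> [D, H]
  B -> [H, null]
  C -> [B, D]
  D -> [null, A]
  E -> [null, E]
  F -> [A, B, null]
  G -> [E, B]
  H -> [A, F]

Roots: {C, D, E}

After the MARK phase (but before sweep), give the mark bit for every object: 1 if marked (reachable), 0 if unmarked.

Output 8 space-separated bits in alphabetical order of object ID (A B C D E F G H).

Roots: C D E
Mark C: refs=B D, marked=C
Mark D: refs=null A, marked=C D
Mark E: refs=null E, marked=C D E
Mark B: refs=H null, marked=B C D E
Mark A: refs=D H, marked=A B C D E
Mark H: refs=A F, marked=A B C D E H
Mark F: refs=A B null, marked=A B C D E F H
Unmarked (collected): G

Answer: 1 1 1 1 1 1 0 1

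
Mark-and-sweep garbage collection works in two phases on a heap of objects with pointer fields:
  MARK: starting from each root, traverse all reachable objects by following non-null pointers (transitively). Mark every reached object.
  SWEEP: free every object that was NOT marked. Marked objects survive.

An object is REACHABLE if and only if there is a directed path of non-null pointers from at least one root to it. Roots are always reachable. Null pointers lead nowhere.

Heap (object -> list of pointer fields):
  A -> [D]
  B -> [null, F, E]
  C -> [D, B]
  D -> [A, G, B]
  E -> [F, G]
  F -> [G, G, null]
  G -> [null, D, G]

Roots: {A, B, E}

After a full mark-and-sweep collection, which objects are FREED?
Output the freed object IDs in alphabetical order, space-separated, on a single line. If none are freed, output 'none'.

Answer: C

Derivation:
Roots: A B E
Mark A: refs=D, marked=A
Mark B: refs=null F E, marked=A B
Mark E: refs=F G, marked=A B E
Mark D: refs=A G B, marked=A B D E
Mark F: refs=G G null, marked=A B D E F
Mark G: refs=null D G, marked=A B D E F G
Unmarked (collected): C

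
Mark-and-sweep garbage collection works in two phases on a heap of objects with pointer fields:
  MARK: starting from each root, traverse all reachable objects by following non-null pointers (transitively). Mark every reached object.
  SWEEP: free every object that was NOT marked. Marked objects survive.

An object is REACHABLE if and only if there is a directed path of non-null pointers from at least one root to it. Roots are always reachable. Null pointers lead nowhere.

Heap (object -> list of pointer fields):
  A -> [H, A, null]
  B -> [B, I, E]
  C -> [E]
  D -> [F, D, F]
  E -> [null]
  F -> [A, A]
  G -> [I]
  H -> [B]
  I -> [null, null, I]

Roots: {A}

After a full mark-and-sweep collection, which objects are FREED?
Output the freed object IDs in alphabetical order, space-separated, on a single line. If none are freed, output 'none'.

Roots: A
Mark A: refs=H A null, marked=A
Mark H: refs=B, marked=A H
Mark B: refs=B I E, marked=A B H
Mark I: refs=null null I, marked=A B H I
Mark E: refs=null, marked=A B E H I
Unmarked (collected): C D F G

Answer: C D F G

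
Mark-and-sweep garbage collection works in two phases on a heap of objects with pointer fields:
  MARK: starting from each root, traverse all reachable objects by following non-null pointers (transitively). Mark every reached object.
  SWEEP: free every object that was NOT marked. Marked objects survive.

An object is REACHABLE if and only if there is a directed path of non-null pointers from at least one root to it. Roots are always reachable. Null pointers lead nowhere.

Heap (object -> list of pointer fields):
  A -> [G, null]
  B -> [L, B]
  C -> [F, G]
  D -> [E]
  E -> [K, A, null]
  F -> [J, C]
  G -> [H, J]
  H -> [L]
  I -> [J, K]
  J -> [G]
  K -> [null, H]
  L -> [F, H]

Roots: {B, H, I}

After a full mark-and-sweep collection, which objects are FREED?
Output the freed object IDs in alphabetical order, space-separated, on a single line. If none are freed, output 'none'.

Roots: B H I
Mark B: refs=L B, marked=B
Mark H: refs=L, marked=B H
Mark I: refs=J K, marked=B H I
Mark L: refs=F H, marked=B H I L
Mark J: refs=G, marked=B H I J L
Mark K: refs=null H, marked=B H I J K L
Mark F: refs=J C, marked=B F H I J K L
Mark G: refs=H J, marked=B F G H I J K L
Mark C: refs=F G, marked=B C F G H I J K L
Unmarked (collected): A D E

Answer: A D E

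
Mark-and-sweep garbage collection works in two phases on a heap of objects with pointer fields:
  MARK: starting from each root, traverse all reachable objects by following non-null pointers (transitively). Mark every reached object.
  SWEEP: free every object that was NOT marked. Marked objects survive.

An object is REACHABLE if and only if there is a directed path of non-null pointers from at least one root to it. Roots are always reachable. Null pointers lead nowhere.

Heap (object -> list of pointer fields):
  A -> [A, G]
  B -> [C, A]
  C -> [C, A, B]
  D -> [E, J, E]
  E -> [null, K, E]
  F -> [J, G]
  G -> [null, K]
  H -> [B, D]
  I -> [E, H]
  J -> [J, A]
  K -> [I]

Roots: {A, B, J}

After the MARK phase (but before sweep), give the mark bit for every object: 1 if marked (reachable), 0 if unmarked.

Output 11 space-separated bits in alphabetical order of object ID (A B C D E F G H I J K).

Answer: 1 1 1 1 1 0 1 1 1 1 1

Derivation:
Roots: A B J
Mark A: refs=A G, marked=A
Mark B: refs=C A, marked=A B
Mark J: refs=J A, marked=A B J
Mark G: refs=null K, marked=A B G J
Mark C: refs=C A B, marked=A B C G J
Mark K: refs=I, marked=A B C G J K
Mark I: refs=E H, marked=A B C G I J K
Mark E: refs=null K E, marked=A B C E G I J K
Mark H: refs=B D, marked=A B C E G H I J K
Mark D: refs=E J E, marked=A B C D E G H I J K
Unmarked (collected): F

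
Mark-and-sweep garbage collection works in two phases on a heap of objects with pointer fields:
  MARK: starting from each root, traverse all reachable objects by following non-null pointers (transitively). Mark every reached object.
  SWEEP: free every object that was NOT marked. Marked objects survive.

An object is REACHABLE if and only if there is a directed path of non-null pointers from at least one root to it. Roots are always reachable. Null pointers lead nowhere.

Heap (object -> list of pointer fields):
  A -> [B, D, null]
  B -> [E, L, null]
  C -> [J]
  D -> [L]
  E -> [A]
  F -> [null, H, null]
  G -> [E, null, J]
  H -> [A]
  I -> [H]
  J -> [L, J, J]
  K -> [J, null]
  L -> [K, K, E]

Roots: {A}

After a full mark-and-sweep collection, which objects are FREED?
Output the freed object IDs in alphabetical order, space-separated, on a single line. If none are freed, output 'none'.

Roots: A
Mark A: refs=B D null, marked=A
Mark B: refs=E L null, marked=A B
Mark D: refs=L, marked=A B D
Mark E: refs=A, marked=A B D E
Mark L: refs=K K E, marked=A B D E L
Mark K: refs=J null, marked=A B D E K L
Mark J: refs=L J J, marked=A B D E J K L
Unmarked (collected): C F G H I

Answer: C F G H I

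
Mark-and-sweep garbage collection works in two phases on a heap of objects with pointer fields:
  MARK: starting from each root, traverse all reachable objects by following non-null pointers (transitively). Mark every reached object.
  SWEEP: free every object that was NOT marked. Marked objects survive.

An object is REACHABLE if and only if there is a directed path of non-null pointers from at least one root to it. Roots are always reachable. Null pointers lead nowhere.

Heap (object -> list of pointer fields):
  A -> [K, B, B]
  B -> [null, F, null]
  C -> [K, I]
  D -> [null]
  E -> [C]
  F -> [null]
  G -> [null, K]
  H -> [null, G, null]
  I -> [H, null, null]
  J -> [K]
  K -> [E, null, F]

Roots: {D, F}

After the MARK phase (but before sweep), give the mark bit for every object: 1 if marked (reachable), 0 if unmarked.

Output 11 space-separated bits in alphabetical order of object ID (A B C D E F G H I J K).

Roots: D F
Mark D: refs=null, marked=D
Mark F: refs=null, marked=D F
Unmarked (collected): A B C E G H I J K

Answer: 0 0 0 1 0 1 0 0 0 0 0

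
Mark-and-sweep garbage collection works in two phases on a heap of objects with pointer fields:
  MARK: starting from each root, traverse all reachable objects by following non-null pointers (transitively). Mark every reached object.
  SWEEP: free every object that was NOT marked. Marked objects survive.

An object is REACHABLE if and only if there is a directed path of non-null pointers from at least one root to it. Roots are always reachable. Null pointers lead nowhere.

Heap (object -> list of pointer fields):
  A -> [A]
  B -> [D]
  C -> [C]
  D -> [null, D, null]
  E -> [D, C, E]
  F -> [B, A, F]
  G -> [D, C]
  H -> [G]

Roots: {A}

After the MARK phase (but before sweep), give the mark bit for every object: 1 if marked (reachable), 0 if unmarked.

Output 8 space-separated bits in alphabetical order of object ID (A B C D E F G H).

Answer: 1 0 0 0 0 0 0 0

Derivation:
Roots: A
Mark A: refs=A, marked=A
Unmarked (collected): B C D E F G H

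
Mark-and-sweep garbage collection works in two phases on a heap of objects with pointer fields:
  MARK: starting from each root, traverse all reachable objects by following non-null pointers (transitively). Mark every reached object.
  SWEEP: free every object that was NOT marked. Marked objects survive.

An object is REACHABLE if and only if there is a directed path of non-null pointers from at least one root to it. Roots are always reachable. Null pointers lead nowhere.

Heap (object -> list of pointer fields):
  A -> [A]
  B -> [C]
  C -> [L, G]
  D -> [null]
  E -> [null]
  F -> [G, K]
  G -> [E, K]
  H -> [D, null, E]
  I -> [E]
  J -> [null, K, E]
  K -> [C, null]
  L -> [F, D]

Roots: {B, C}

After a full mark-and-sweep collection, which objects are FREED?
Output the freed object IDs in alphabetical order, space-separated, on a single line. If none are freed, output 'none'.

Roots: B C
Mark B: refs=C, marked=B
Mark C: refs=L G, marked=B C
Mark L: refs=F D, marked=B C L
Mark G: refs=E K, marked=B C G L
Mark F: refs=G K, marked=B C F G L
Mark D: refs=null, marked=B C D F G L
Mark E: refs=null, marked=B C D E F G L
Mark K: refs=C null, marked=B C D E F G K L
Unmarked (collected): A H I J

Answer: A H I J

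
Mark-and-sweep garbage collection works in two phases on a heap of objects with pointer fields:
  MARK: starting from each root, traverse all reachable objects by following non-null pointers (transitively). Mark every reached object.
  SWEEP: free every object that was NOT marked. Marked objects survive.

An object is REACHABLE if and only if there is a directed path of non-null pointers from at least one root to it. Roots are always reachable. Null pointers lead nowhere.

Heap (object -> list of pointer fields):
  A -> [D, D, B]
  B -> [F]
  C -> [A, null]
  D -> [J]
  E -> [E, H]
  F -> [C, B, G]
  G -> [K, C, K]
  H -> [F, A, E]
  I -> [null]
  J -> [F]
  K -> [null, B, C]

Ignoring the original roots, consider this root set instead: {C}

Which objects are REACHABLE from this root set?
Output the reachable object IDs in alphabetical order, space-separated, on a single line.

Answer: A B C D F G J K

Derivation:
Roots: C
Mark C: refs=A null, marked=C
Mark A: refs=D D B, marked=A C
Mark D: refs=J, marked=A C D
Mark B: refs=F, marked=A B C D
Mark J: refs=F, marked=A B C D J
Mark F: refs=C B G, marked=A B C D F J
Mark G: refs=K C K, marked=A B C D F G J
Mark K: refs=null B C, marked=A B C D F G J K
Unmarked (collected): E H I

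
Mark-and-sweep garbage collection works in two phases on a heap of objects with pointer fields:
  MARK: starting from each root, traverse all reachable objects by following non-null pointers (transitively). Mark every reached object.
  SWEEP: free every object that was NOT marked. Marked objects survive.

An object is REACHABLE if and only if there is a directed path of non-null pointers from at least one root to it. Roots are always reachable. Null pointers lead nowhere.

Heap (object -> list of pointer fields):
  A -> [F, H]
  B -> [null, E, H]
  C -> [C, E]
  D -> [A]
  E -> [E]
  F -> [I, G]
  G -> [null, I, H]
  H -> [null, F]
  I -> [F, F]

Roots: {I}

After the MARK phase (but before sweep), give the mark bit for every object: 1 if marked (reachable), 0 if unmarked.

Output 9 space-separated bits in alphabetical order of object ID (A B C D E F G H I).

Answer: 0 0 0 0 0 1 1 1 1

Derivation:
Roots: I
Mark I: refs=F F, marked=I
Mark F: refs=I G, marked=F I
Mark G: refs=null I H, marked=F G I
Mark H: refs=null F, marked=F G H I
Unmarked (collected): A B C D E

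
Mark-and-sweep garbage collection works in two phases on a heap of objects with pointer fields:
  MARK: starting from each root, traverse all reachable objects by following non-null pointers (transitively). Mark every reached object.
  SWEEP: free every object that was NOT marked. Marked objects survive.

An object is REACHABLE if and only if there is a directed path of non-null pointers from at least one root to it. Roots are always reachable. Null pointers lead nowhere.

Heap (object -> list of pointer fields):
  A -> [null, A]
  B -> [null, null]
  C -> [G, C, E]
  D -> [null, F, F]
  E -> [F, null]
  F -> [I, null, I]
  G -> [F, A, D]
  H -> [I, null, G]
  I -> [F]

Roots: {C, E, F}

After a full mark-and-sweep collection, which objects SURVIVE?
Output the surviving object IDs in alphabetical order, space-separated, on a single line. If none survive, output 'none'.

Answer: A C D E F G I

Derivation:
Roots: C E F
Mark C: refs=G C E, marked=C
Mark E: refs=F null, marked=C E
Mark F: refs=I null I, marked=C E F
Mark G: refs=F A D, marked=C E F G
Mark I: refs=F, marked=C E F G I
Mark A: refs=null A, marked=A C E F G I
Mark D: refs=null F F, marked=A C D E F G I
Unmarked (collected): B H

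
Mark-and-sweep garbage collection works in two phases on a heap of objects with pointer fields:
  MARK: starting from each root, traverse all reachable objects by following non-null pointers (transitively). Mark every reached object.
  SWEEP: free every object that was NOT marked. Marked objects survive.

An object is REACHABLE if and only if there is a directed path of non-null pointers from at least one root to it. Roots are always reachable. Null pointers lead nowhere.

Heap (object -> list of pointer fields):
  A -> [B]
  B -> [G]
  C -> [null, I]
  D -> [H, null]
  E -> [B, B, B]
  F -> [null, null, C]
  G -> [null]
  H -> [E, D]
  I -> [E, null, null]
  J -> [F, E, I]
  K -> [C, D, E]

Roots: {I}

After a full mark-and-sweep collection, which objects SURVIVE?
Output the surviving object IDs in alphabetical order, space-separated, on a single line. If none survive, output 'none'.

Answer: B E G I

Derivation:
Roots: I
Mark I: refs=E null null, marked=I
Mark E: refs=B B B, marked=E I
Mark B: refs=G, marked=B E I
Mark G: refs=null, marked=B E G I
Unmarked (collected): A C D F H J K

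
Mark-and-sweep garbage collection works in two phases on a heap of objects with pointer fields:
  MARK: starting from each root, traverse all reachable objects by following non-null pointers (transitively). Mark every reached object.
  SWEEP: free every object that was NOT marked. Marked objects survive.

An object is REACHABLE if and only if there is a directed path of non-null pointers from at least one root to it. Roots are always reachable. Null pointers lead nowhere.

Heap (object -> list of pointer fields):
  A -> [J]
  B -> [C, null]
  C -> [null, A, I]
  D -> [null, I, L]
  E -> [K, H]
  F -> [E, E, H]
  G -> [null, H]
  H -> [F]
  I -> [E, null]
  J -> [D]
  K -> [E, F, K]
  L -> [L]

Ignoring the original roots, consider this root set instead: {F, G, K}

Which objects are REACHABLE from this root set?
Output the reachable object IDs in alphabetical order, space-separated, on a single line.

Roots: F G K
Mark F: refs=E E H, marked=F
Mark G: refs=null H, marked=F G
Mark K: refs=E F K, marked=F G K
Mark E: refs=K H, marked=E F G K
Mark H: refs=F, marked=E F G H K
Unmarked (collected): A B C D I J L

Answer: E F G H K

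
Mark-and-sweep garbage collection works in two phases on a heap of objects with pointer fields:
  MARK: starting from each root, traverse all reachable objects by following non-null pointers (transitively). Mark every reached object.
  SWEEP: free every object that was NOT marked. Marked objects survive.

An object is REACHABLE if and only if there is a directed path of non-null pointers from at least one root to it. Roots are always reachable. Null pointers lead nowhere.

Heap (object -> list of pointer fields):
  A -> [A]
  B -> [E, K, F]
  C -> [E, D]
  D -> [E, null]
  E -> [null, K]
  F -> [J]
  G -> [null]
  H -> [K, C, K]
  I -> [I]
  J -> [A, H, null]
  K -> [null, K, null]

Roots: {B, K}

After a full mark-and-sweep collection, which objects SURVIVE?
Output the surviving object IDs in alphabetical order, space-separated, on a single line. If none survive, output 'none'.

Roots: B K
Mark B: refs=E K F, marked=B
Mark K: refs=null K null, marked=B K
Mark E: refs=null K, marked=B E K
Mark F: refs=J, marked=B E F K
Mark J: refs=A H null, marked=B E F J K
Mark A: refs=A, marked=A B E F J K
Mark H: refs=K C K, marked=A B E F H J K
Mark C: refs=E D, marked=A B C E F H J K
Mark D: refs=E null, marked=A B C D E F H J K
Unmarked (collected): G I

Answer: A B C D E F H J K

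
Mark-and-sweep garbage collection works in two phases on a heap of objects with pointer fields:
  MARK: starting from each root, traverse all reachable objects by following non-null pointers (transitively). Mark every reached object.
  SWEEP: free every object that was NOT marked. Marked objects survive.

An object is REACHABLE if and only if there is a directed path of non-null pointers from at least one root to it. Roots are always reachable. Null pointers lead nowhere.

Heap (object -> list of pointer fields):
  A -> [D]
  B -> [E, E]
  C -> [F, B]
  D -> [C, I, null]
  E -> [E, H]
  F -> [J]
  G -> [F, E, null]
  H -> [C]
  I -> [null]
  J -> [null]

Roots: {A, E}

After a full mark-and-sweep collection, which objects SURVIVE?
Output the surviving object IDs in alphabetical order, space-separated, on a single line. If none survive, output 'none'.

Roots: A E
Mark A: refs=D, marked=A
Mark E: refs=E H, marked=A E
Mark D: refs=C I null, marked=A D E
Mark H: refs=C, marked=A D E H
Mark C: refs=F B, marked=A C D E H
Mark I: refs=null, marked=A C D E H I
Mark F: refs=J, marked=A C D E F H I
Mark B: refs=E E, marked=A B C D E F H I
Mark J: refs=null, marked=A B C D E F H I J
Unmarked (collected): G

Answer: A B C D E F H I J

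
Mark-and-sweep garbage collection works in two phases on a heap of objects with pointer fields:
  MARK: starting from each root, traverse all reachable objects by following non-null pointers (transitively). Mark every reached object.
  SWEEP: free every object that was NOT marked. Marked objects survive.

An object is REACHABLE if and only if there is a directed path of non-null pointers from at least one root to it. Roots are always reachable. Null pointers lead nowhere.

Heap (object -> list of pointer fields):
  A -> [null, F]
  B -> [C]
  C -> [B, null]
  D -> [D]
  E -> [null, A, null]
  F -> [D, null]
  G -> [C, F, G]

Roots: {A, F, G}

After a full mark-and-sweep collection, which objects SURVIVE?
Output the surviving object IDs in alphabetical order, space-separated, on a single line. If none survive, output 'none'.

Roots: A F G
Mark A: refs=null F, marked=A
Mark F: refs=D null, marked=A F
Mark G: refs=C F G, marked=A F G
Mark D: refs=D, marked=A D F G
Mark C: refs=B null, marked=A C D F G
Mark B: refs=C, marked=A B C D F G
Unmarked (collected): E

Answer: A B C D F G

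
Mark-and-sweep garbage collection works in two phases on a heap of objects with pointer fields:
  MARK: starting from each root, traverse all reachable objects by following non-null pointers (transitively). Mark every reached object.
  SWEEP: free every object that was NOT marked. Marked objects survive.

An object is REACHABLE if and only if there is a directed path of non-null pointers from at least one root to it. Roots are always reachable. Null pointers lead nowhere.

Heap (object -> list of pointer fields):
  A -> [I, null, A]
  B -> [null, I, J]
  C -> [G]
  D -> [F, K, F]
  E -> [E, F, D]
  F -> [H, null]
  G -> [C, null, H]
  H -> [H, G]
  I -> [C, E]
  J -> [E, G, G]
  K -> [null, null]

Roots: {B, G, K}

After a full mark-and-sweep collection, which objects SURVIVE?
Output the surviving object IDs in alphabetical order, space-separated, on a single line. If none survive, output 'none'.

Answer: B C D E F G H I J K

Derivation:
Roots: B G K
Mark B: refs=null I J, marked=B
Mark G: refs=C null H, marked=B G
Mark K: refs=null null, marked=B G K
Mark I: refs=C E, marked=B G I K
Mark J: refs=E G G, marked=B G I J K
Mark C: refs=G, marked=B C G I J K
Mark H: refs=H G, marked=B C G H I J K
Mark E: refs=E F D, marked=B C E G H I J K
Mark F: refs=H null, marked=B C E F G H I J K
Mark D: refs=F K F, marked=B C D E F G H I J K
Unmarked (collected): A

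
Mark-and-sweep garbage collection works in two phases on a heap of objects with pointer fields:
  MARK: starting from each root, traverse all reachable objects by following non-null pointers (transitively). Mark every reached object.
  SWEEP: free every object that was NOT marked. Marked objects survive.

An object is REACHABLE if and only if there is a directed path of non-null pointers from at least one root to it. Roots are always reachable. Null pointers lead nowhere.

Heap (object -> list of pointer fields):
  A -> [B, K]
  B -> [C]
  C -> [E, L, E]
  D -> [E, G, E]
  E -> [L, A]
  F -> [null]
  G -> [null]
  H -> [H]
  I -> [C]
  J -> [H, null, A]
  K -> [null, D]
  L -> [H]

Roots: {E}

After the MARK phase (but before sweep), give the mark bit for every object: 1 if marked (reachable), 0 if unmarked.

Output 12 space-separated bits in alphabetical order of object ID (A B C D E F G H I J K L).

Answer: 1 1 1 1 1 0 1 1 0 0 1 1

Derivation:
Roots: E
Mark E: refs=L A, marked=E
Mark L: refs=H, marked=E L
Mark A: refs=B K, marked=A E L
Mark H: refs=H, marked=A E H L
Mark B: refs=C, marked=A B E H L
Mark K: refs=null D, marked=A B E H K L
Mark C: refs=E L E, marked=A B C E H K L
Mark D: refs=E G E, marked=A B C D E H K L
Mark G: refs=null, marked=A B C D E G H K L
Unmarked (collected): F I J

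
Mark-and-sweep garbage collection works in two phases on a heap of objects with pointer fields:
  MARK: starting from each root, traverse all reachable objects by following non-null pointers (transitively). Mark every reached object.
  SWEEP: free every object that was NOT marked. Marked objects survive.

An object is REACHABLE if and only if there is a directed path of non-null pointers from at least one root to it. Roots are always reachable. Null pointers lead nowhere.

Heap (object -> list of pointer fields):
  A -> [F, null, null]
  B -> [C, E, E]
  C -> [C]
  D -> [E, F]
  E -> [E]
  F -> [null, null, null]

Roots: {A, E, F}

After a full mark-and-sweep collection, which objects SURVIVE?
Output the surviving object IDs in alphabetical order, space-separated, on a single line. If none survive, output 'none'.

Roots: A E F
Mark A: refs=F null null, marked=A
Mark E: refs=E, marked=A E
Mark F: refs=null null null, marked=A E F
Unmarked (collected): B C D

Answer: A E F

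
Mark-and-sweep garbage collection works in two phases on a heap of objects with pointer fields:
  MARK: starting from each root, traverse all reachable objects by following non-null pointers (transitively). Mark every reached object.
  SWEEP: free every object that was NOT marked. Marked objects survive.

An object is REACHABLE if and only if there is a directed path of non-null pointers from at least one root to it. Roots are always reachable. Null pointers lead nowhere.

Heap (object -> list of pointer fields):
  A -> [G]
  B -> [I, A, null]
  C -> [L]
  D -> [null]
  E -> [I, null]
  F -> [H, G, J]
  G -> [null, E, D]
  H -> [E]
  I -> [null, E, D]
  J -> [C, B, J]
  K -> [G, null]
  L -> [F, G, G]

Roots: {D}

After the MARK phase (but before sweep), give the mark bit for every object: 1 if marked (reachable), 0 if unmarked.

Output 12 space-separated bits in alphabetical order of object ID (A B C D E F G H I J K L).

Roots: D
Mark D: refs=null, marked=D
Unmarked (collected): A B C E F G H I J K L

Answer: 0 0 0 1 0 0 0 0 0 0 0 0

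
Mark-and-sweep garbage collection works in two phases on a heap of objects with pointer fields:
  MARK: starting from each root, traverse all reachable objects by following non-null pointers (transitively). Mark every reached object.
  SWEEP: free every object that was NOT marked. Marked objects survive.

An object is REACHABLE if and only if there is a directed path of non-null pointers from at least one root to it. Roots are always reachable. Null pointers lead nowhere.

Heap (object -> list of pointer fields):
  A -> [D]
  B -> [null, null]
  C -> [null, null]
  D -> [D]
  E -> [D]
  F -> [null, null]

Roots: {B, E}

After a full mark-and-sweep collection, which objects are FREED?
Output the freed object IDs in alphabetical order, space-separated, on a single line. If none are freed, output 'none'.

Roots: B E
Mark B: refs=null null, marked=B
Mark E: refs=D, marked=B E
Mark D: refs=D, marked=B D E
Unmarked (collected): A C F

Answer: A C F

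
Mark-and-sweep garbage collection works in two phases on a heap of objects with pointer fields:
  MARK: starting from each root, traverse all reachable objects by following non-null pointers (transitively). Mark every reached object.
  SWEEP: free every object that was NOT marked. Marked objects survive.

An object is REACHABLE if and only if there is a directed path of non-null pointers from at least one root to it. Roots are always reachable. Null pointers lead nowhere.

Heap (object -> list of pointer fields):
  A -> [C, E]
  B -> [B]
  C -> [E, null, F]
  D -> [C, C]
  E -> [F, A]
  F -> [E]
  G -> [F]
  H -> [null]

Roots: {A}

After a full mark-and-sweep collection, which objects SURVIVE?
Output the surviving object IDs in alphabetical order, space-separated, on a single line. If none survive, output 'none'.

Answer: A C E F

Derivation:
Roots: A
Mark A: refs=C E, marked=A
Mark C: refs=E null F, marked=A C
Mark E: refs=F A, marked=A C E
Mark F: refs=E, marked=A C E F
Unmarked (collected): B D G H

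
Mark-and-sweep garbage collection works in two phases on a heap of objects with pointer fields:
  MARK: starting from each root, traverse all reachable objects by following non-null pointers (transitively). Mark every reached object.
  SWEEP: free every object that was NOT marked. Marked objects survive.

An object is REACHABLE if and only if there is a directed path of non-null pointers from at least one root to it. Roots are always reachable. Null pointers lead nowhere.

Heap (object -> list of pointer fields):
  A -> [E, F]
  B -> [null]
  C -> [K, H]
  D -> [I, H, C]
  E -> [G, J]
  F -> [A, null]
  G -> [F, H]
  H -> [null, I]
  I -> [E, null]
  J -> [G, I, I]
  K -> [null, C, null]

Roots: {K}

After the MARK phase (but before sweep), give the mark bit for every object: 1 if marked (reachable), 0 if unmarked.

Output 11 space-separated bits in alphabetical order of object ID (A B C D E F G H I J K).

Roots: K
Mark K: refs=null C null, marked=K
Mark C: refs=K H, marked=C K
Mark H: refs=null I, marked=C H K
Mark I: refs=E null, marked=C H I K
Mark E: refs=G J, marked=C E H I K
Mark G: refs=F H, marked=C E G H I K
Mark J: refs=G I I, marked=C E G H I J K
Mark F: refs=A null, marked=C E F G H I J K
Mark A: refs=E F, marked=A C E F G H I J K
Unmarked (collected): B D

Answer: 1 0 1 0 1 1 1 1 1 1 1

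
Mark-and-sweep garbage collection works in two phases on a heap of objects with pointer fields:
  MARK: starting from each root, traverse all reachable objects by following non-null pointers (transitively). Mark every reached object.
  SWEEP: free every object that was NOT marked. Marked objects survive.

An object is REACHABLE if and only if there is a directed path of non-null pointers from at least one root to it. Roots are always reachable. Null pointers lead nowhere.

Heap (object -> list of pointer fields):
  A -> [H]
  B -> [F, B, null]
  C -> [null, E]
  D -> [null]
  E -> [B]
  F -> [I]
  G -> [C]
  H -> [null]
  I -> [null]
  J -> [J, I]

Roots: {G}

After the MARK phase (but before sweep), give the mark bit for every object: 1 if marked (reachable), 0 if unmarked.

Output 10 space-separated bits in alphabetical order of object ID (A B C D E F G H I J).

Answer: 0 1 1 0 1 1 1 0 1 0

Derivation:
Roots: G
Mark G: refs=C, marked=G
Mark C: refs=null E, marked=C G
Mark E: refs=B, marked=C E G
Mark B: refs=F B null, marked=B C E G
Mark F: refs=I, marked=B C E F G
Mark I: refs=null, marked=B C E F G I
Unmarked (collected): A D H J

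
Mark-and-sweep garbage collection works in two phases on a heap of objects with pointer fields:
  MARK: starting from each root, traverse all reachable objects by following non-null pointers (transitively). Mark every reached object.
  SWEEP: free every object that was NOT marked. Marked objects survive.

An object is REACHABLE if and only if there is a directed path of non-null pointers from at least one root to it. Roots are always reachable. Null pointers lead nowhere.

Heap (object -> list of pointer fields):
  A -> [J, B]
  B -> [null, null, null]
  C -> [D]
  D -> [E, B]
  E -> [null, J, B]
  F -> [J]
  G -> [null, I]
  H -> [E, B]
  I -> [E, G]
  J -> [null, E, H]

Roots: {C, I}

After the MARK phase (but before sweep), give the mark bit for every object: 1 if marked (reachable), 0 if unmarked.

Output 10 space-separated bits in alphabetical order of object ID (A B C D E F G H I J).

Answer: 0 1 1 1 1 0 1 1 1 1

Derivation:
Roots: C I
Mark C: refs=D, marked=C
Mark I: refs=E G, marked=C I
Mark D: refs=E B, marked=C D I
Mark E: refs=null J B, marked=C D E I
Mark G: refs=null I, marked=C D E G I
Mark B: refs=null null null, marked=B C D E G I
Mark J: refs=null E H, marked=B C D E G I J
Mark H: refs=E B, marked=B C D E G H I J
Unmarked (collected): A F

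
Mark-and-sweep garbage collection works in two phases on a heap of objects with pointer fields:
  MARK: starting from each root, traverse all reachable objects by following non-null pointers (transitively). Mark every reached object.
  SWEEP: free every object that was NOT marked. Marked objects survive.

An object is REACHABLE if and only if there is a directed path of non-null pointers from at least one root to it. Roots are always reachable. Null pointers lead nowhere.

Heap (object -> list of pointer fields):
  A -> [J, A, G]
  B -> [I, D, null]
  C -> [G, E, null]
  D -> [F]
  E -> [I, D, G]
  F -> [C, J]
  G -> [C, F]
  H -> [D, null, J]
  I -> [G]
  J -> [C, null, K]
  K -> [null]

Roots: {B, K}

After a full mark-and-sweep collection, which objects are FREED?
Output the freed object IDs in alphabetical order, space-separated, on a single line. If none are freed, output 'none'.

Answer: A H

Derivation:
Roots: B K
Mark B: refs=I D null, marked=B
Mark K: refs=null, marked=B K
Mark I: refs=G, marked=B I K
Mark D: refs=F, marked=B D I K
Mark G: refs=C F, marked=B D G I K
Mark F: refs=C J, marked=B D F G I K
Mark C: refs=G E null, marked=B C D F G I K
Mark J: refs=C null K, marked=B C D F G I J K
Mark E: refs=I D G, marked=B C D E F G I J K
Unmarked (collected): A H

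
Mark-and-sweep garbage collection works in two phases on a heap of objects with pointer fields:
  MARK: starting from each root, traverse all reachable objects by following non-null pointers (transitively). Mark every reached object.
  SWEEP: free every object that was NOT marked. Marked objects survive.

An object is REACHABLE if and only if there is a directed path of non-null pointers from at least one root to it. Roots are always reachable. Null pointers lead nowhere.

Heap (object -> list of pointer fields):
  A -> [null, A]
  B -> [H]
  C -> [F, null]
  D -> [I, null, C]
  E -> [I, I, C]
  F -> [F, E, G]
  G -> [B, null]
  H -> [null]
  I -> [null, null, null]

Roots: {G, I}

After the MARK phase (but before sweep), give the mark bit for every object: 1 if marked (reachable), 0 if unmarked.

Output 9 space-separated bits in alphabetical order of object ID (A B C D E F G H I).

Roots: G I
Mark G: refs=B null, marked=G
Mark I: refs=null null null, marked=G I
Mark B: refs=H, marked=B G I
Mark H: refs=null, marked=B G H I
Unmarked (collected): A C D E F

Answer: 0 1 0 0 0 0 1 1 1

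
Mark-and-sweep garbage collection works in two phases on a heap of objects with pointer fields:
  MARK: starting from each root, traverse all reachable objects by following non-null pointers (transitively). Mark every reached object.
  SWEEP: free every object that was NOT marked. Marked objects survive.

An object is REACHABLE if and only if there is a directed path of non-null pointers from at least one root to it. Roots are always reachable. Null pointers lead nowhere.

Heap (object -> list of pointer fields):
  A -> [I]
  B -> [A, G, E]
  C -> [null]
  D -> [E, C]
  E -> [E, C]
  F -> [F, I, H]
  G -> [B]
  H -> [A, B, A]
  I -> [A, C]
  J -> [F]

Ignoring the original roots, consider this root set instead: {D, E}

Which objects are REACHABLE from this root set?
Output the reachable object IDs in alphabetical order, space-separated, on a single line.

Answer: C D E

Derivation:
Roots: D E
Mark D: refs=E C, marked=D
Mark E: refs=E C, marked=D E
Mark C: refs=null, marked=C D E
Unmarked (collected): A B F G H I J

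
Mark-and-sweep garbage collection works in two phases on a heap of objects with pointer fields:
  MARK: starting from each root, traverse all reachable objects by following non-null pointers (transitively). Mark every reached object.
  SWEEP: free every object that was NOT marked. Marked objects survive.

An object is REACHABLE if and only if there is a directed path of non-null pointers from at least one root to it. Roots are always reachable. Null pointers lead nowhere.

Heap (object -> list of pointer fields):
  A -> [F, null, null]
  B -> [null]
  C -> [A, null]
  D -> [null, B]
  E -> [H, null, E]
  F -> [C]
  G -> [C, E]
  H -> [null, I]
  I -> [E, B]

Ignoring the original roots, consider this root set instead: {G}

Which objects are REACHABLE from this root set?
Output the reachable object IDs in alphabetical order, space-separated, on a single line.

Answer: A B C E F G H I

Derivation:
Roots: G
Mark G: refs=C E, marked=G
Mark C: refs=A null, marked=C G
Mark E: refs=H null E, marked=C E G
Mark A: refs=F null null, marked=A C E G
Mark H: refs=null I, marked=A C E G H
Mark F: refs=C, marked=A C E F G H
Mark I: refs=E B, marked=A C E F G H I
Mark B: refs=null, marked=A B C E F G H I
Unmarked (collected): D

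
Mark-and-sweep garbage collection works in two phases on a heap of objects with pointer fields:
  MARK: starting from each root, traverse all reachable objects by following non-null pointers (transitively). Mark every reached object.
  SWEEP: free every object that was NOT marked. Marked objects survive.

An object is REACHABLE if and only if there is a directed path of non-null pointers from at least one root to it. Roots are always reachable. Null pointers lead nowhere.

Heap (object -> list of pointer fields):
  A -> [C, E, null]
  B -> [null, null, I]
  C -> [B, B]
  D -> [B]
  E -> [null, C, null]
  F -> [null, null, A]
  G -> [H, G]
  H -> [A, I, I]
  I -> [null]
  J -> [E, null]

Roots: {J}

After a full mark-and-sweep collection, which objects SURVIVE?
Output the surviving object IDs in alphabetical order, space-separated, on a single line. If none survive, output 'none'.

Answer: B C E I J

Derivation:
Roots: J
Mark J: refs=E null, marked=J
Mark E: refs=null C null, marked=E J
Mark C: refs=B B, marked=C E J
Mark B: refs=null null I, marked=B C E J
Mark I: refs=null, marked=B C E I J
Unmarked (collected): A D F G H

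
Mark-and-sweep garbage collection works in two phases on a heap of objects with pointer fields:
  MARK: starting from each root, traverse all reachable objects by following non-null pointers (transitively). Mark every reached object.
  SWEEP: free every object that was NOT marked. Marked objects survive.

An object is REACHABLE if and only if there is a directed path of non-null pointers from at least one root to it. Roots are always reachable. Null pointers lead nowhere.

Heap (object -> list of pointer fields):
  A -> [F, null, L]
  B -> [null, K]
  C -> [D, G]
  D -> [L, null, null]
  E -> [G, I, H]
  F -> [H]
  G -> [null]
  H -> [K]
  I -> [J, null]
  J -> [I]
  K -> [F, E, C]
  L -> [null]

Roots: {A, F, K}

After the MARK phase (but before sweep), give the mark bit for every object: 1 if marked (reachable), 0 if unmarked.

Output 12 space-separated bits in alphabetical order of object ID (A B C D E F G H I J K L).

Roots: A F K
Mark A: refs=F null L, marked=A
Mark F: refs=H, marked=A F
Mark K: refs=F E C, marked=A F K
Mark L: refs=null, marked=A F K L
Mark H: refs=K, marked=A F H K L
Mark E: refs=G I H, marked=A E F H K L
Mark C: refs=D G, marked=A C E F H K L
Mark G: refs=null, marked=A C E F G H K L
Mark I: refs=J null, marked=A C E F G H I K L
Mark D: refs=L null null, marked=A C D E F G H I K L
Mark J: refs=I, marked=A C D E F G H I J K L
Unmarked (collected): B

Answer: 1 0 1 1 1 1 1 1 1 1 1 1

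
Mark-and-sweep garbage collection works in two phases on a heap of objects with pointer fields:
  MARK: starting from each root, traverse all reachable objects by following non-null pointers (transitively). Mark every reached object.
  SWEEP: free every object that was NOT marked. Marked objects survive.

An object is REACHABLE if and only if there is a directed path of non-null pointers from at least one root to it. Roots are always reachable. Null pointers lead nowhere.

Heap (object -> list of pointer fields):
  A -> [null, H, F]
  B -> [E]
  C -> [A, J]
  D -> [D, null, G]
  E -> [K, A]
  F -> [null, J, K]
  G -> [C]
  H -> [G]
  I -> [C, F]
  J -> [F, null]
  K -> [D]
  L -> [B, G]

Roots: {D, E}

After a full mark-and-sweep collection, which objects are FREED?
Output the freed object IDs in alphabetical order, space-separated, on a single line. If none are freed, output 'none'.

Answer: B I L

Derivation:
Roots: D E
Mark D: refs=D null G, marked=D
Mark E: refs=K A, marked=D E
Mark G: refs=C, marked=D E G
Mark K: refs=D, marked=D E G K
Mark A: refs=null H F, marked=A D E G K
Mark C: refs=A J, marked=A C D E G K
Mark H: refs=G, marked=A C D E G H K
Mark F: refs=null J K, marked=A C D E F G H K
Mark J: refs=F null, marked=A C D E F G H J K
Unmarked (collected): B I L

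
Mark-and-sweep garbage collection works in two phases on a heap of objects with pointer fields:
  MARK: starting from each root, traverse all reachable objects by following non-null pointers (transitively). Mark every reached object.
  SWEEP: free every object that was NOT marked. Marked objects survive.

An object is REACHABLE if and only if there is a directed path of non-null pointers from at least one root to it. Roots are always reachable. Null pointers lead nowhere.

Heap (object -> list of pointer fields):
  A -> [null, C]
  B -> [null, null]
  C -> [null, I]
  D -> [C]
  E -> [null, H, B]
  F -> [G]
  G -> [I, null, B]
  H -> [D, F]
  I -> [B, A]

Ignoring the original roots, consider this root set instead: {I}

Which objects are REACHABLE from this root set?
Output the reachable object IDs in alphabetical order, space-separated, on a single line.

Answer: A B C I

Derivation:
Roots: I
Mark I: refs=B A, marked=I
Mark B: refs=null null, marked=B I
Mark A: refs=null C, marked=A B I
Mark C: refs=null I, marked=A B C I
Unmarked (collected): D E F G H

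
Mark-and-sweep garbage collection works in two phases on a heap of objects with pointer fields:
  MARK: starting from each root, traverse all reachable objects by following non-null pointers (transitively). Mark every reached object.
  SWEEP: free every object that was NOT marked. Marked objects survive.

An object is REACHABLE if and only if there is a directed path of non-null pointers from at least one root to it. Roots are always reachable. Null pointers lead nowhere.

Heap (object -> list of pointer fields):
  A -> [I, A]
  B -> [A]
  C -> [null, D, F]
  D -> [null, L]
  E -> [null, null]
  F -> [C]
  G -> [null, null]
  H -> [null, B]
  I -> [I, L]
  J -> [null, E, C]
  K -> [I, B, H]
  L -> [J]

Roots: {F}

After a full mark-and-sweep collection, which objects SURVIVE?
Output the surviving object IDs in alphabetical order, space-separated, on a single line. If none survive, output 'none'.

Answer: C D E F J L

Derivation:
Roots: F
Mark F: refs=C, marked=F
Mark C: refs=null D F, marked=C F
Mark D: refs=null L, marked=C D F
Mark L: refs=J, marked=C D F L
Mark J: refs=null E C, marked=C D F J L
Mark E: refs=null null, marked=C D E F J L
Unmarked (collected): A B G H I K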